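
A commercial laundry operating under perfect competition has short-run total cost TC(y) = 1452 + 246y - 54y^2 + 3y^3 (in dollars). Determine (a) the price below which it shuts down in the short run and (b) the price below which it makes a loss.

Shutdown price = min AVC. AVC = 246 - 54y + 3y^2, with vertex at y = 9 and minimum $3.
ATC = 1452/y + 246 - 54y + 3y^2. Setting dATC/dy = −1452/y^2 − 54 + 6y = 0 gives y = 11 (since 6·11^3 − 54·11^2 = 1452).
min ATC = 1452/11 + 246 − 54·11 + 3·11^2 = $147. That is the break-even price.
Between these two prices the firm operates at a loss; above $147 it earns a profit.

Shutdown price = $3; break-even price = $147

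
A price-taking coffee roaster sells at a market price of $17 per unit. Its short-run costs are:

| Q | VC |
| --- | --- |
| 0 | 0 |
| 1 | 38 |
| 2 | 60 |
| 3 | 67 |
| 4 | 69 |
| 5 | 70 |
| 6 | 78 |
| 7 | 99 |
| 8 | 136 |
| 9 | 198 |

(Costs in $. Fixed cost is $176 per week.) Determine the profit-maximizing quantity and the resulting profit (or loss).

Q = 6; profit = -$152

Profit at each row (π = 17Q − TC): Q=0: -176; Q=1: -197; Q=2: -202; Q=3: -192; Q=4: -177; Q=5: -161; Q=6: -152; Q=7: -156; Q=8: -176; Q=9: -221.
Profit is maximized at Q = 6. AVC there is 78/6 = $13 ≤ P, so producing beats shutting down (which would give -$176).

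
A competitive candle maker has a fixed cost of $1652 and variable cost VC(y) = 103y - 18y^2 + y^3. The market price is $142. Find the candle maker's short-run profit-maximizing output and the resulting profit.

Profit = -$300 at y = 13

AVC = 103 - 18y + y^2; min AVC = $22 at y = 9. Since P = $142 ≥ min AVC, the firm produces.
With MC = 103 - 36y + 3y^2, P = MC on the upward-sloping part at y* = 13.
TR = 142·13 = 1846. TC = 1652 + 494 = 2146. Profit = 1846 − 2146 = -$300.
By producing, the firm covers all variable cost plus $1352 of fixed cost; shutting down would lose the full $1652.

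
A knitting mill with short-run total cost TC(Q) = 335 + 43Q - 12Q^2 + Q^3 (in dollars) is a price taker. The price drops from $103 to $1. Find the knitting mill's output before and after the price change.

Output falls from 10 to 0 (the firm shuts down)

AVC = 43 - 12Q + Q^2, minimized at Q = 6 where min AVC = $7. MC = 43 - 24Q + 3Q^2.
With P = $103 above the shutdown price, P = MC gives Q = 10.
At P = $1 < min AVC = $7, price no longer covers variable cost at any output, so the firm shuts down: Q = 0.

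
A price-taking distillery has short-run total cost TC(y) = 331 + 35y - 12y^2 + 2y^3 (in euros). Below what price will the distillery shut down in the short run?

The firm shuts down when price falls below the minimum of average variable cost. AVC = VC/y = 35 - 12y + 2y^2.
At the minimum of AVC, MC = AVC. MC = 35 - 24y + 6y^2; setting MC = AVC gives 4y^2 - 12y = 0, so y = 3. min AVC = 17.
So the shutdown price is €17.

€17 per unit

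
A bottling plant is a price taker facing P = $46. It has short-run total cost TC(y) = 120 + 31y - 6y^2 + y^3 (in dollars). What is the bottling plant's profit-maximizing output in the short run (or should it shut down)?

Produce at y = 5

From TC, MC = TC'(y) = 31 - 12y + 3y^2 and AVC = VC/y = 31 - 6y + y^2.
AVC is minimized where dAVC/dy = -6 + 2y = 0, at y = 3; min AVC = 31 - 6·3 + 3^2 = $22.
Because $46 ≥ $22, revenue can cover variable cost; the firm operates.
Solving P = MC: -15 - 12y + 3y^2 = 0 ⇒ y = -1 or 5. On the upward-sloping branch, y* = 5.
Check: AVC at y = 5 is $26 ≤ P, so revenue covers variable cost.
Profit = P·y − TC = 46·5 − 250 = -$20, a loss, but smaller than the $120 fixed cost the firm would lose by shutting down.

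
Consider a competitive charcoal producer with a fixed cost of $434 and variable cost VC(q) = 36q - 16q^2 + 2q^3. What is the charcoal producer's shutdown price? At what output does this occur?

$4 per unit, at q = 4

Short-run supply begins at min AVC. From VC = 36q - 16q^2 + 2q^3, AVC = 36 - 16q + 2q^2.
dAVC/dq = -16 + 4q = 0 gives q = 4. min AVC = 36 - 16·4 + 2·4^2 = 4.
The firm shuts down for any P below $4.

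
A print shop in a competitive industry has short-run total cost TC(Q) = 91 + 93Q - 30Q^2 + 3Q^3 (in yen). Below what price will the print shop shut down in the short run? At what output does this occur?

¥18 per unit, at Q = 5

The shutdown price is the minimum of AVC. VC = 93Q - 30Q^2 + 3Q^3, so AVC = 93 - 30Q + 3Q^2.
dAVC/dQ = -30 + 6Q = 0 gives Q = 5. min AVC = 93 - 30·5 + 3·5^2 = 18.
So the shutdown price is ¥18.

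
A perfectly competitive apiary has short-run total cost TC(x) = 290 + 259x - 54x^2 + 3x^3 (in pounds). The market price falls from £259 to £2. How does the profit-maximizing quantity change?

Output falls from 12 to 0 (the firm shuts down)

AVC = 259 - 54x + 3x^2, minimized at x = 9 where min AVC = £16. MC = 259 - 108x + 9x^2.
With P = £259 above the shutdown price, P = MC gives x = 12.
At P = £2 < min AVC = £16, price no longer covers variable cost at any output, so the firm shuts down: x = 0.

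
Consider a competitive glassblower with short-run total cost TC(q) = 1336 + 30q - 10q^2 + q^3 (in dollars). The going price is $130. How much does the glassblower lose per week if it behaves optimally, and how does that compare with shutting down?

Profit = -$336 at q = 10

AVC = 30 - 10q + q^2 has its minimum $5 at q = 5; price $130 clears that bar, so the firm operates.
MC = 30 - 20q + 3q^2. Setting P = MC and taking the root on the rising branch gives q* = 10.
TR = 130·10 = 1300. TC = 1336 + 300 = 1636. Profit = 1300 − 1636 = -$336.
Shutting down would mean losing the fixed cost of $1336, so operating at a loss of $336 is better by $1000.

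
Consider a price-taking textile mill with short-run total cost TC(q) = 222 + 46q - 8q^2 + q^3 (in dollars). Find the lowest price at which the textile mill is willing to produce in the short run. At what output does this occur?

The shutdown price is the minimum of AVC. VC = 46q - 8q^2 + q^3, so AVC = 46 - 8q + q^2.
At the minimum of AVC, MC = AVC. MC = 46 - 16q + 3q^2; setting MC = AVC gives 2q^2 - 8q = 0, so q = 4. min AVC = 30.
For P < $30 the firm produces nothing.

$30 per unit, at q = 4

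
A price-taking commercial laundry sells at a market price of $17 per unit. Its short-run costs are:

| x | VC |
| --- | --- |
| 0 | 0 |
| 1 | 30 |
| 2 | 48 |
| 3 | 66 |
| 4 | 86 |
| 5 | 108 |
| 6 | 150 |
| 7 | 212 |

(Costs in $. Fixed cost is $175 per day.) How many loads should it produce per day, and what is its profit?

x = 0 (shut down); profit = -$175

Compute π = P·x − TC at each output: x=0: -175; x=1: -188; x=2: -189; x=3: -190; x=4: -193; x=5: -198; x=6: -223; x=7: -268.
Profit is highest at x = 0. Equivalently, the lowest AVC in the table is 86/4 ≈ $21.50 at x = 4, and P = $17 falls below it — price never covers variable cost, so the firm shuts down and loses only its fixed cost.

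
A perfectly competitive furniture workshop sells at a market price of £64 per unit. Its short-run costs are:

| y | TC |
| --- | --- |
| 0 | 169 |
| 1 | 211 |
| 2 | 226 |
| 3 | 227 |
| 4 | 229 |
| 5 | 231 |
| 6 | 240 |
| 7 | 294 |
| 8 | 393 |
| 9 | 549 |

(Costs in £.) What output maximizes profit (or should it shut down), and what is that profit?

y = 7; profit = £154

Compute π = P·y − TC at each output: y=0: -169; y=1: -147; y=2: -98; y=3: -35; y=4: 27; y=5: 89; y=6: 144; y=7: 154; y=8: 119; y=9: 27.
Profit is maximized at y = 7. AVC there is 125/7 = £17.86 ≤ P, so producing beats shutting down (which would give -£169).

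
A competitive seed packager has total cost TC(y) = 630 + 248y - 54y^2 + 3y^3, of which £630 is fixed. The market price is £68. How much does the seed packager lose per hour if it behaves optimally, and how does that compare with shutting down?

Profit = -£30 at y = 10

AVC = 248 - 54y + 3y^2 has its minimum £5 at y = 9; price £68 clears that bar, so the firm operates.
With MC = 248 - 108y + 9y^2, P = MC on the upward-sloping part at y* = 10.
TR = 68·10 = 680. TC = 630 + 80 = 710. Profit = 680 − 710 = -£30.
That loss of £30 beats the £630 the firm would lose by shutting down; producing recovers £600 of fixed cost.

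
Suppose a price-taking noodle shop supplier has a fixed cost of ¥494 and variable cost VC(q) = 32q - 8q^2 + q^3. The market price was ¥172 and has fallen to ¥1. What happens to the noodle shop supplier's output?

MC = 32 - 16q + 3q^2; the shutdown threshold is min AVC = ¥16 (at q = 4).
At P = ¥172 ≥ min AVC, set P = MC on the rising branch: q = 10.
At P = ¥1 < min AVC = ¥16, price no longer covers variable cost at any output, so the firm shuts down: q = 0.

Output falls from 10 to 0 (the firm shuts down)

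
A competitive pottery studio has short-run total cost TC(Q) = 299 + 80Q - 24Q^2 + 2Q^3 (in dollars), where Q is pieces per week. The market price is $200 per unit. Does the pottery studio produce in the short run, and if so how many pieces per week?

Produce at Q = 10

Variable cost is VC = 80Q - 24Q^2 + 2Q^3, so AVC = VC/Q = 80 - 24Q + 2Q^2 and MC = dTC/dQ = 80 - 48Q + 6Q^2.
AVC hits its minimum where MC = AVC, at Q = 6, giving min AVC = 80 - 24·6 + 2·6^2 = $8.
P = $200 exceeds min AVC = $8, so the firm stays open.
Solving P = MC: -120 - 48Q + 6Q^2 = 0 ⇒ Q = -2 or 10. On the upward-sloping branch, Q* = 10.
Check: AVC at Q = 10 is $40 ≤ P, so revenue covers variable cost.
Profit = P·Q − TC = 200·10 − 699 = $1301.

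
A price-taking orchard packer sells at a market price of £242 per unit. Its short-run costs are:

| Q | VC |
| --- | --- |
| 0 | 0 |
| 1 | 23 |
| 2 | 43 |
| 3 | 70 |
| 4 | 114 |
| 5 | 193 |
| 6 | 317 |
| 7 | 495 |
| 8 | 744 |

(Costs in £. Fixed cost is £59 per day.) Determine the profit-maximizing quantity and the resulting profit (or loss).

Q = 7; profit = £1140

Compute π = P·Q − TC at each output: Q=0: -59; Q=1: 160; Q=2: 382; Q=3: 597; Q=4: 795; Q=5: 958; Q=6: 1076; Q=7: 1140; Q=8: 1133.
Profit is maximized at Q = 7. AVC there is 495/7 = £70.71 ≤ P, so producing beats shutting down (which would give -£59).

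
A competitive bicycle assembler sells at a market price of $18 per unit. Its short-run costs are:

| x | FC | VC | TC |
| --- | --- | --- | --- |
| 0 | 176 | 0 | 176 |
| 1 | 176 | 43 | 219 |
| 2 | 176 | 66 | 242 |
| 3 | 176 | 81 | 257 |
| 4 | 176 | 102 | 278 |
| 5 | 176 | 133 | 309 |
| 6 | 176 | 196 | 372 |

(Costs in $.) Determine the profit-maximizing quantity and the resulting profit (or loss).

x = 0 (shut down); profit = -$176

Profit at each row (π = 18x − TC): x=0: -176; x=1: -201; x=2: -206; x=3: -203; x=4: -206; x=5: -219; x=6: -264.
Profit is highest at x = 0. Equivalently, the lowest AVC in the table is 102/4 ≈ $25.50 at x = 4, and P = $18 falls below it — price never covers variable cost, so the firm shuts down and loses only its fixed cost.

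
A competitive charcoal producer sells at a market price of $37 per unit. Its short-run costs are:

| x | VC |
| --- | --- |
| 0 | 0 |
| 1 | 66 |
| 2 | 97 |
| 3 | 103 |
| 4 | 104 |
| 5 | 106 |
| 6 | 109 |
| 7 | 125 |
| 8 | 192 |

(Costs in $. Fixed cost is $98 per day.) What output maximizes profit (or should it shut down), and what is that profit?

x = 7; profit = $36

Tabulate TR − TC: x=0: -98; x=1: -127; x=2: -121; x=3: -90; x=4: -54; x=5: -19; x=6: 15; x=7: 36; x=8: 6.
Profit is maximized at x = 7. AVC there is 125/7 = $17.86 ≤ P, so producing beats shutting down (which would give -$98).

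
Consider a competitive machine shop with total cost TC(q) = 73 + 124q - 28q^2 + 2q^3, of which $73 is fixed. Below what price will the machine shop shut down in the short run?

$26 per unit

The firm shuts down when price falls below the minimum of average variable cost. AVC = VC/q = 124 - 28q + 2q^2.
At the minimum of AVC, MC = AVC. MC = 124 - 56q + 6q^2; setting MC = AVC gives 4q^2 - 28q = 0, so q = 7. min AVC = 26.
So the shutdown price is $26.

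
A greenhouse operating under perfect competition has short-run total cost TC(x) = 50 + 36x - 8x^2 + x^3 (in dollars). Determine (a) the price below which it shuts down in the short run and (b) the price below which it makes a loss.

AVC = 36 - 8x + x^2; minimized at x = 4, giving min AVC = $20. That is the shutdown price.
ATC = 50/x + 36 - 8x + x^2. Setting dATC/dx = −50/x^2 − 8 + 2x = 0 gives x = 5 (since 2·5^3 − 8·5^2 = 50).
min ATC = 50/5 + 36 − 8·5 + 5^2 = $31. That is the break-even price.
For $20 ≤ P < $31 the firm produces at a loss; below $20 it shuts down.

Shutdown price = $20; break-even price = $31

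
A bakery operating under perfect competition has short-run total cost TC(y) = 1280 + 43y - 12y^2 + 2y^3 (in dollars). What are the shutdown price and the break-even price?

Shutdown price = $25; break-even price = $235

AVC = 43 - 12y + 2y^2; minimized at y = 3, giving min AVC = $25. That is the shutdown price.
ATC = 1280/y + 43 - 12y + 2y^2. Setting dATC/dy = −1280/y^2 − 12 + 4y = 0 gives y = 8 (since 4·8^3 − 12·8^2 = 1280).
min ATC = 1280/8 + 43 − 12·8 + 2·8^2 = $235. That is the break-even price.
Between these two prices the firm operates at a loss; above $235 it earns a profit.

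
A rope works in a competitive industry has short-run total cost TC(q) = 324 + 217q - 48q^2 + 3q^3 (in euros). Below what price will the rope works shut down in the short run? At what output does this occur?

Short-run supply begins at min AVC. From VC = 217q - 48q^2 + 3q^3, AVC = 217 - 48q + 3q^2.
At the minimum of AVC, MC = AVC. MC = 217 - 96q + 9q^2; setting MC = AVC gives 6q^2 - 48q = 0, so q = 8. min AVC = 25.
The firm shuts down for any P below €25.

€25 per unit, at q = 8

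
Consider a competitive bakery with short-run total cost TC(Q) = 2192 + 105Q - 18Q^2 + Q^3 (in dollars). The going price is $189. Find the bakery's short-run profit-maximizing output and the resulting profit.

AVC = 105 - 18Q + Q^2 has its minimum $24 at Q = 9; price $189 clears that bar, so the firm operates.
With MC = 105 - 36Q + 3Q^2, P = MC on the upward-sloping part at Q* = 14.
TR = 189·14 = 2646. TC = 2192 + 686 = 2878. Profit = 2646 − 2878 = -$232.
Shutting down would mean losing the fixed cost of $2192, so operating at a loss of $232 is better by $1960.

Profit = -$232 at Q = 14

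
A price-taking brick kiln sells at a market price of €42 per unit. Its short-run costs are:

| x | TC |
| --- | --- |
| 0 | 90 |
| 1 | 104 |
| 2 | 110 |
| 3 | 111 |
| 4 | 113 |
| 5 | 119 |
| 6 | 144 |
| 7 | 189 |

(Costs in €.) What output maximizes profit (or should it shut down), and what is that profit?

Profit at each row (π = 42x − TC): x=0: -90; x=1: -62; x=2: -26; x=3: 15; x=4: 55; x=5: 91; x=6: 108; x=7: 105.
Profit is maximized at x = 6. AVC there is 54/6 = €9 ≤ P, so producing beats shutting down (which would give -€90).

x = 6; profit = €108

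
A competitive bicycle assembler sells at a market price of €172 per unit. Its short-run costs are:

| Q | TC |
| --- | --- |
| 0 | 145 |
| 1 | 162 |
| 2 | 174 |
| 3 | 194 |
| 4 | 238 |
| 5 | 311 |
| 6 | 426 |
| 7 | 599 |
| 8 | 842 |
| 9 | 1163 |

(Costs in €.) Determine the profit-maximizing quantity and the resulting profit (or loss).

Compute π = P·Q − TC at each output: Q=0: -145; Q=1: 10; Q=2: 170; Q=3: 322; Q=4: 450; Q=5: 549; Q=6: 606; Q=7: 605; Q=8: 534; Q=9: 385.
Profit is maximized at Q = 6. AVC there is 281/6 = €46.83 ≤ P, so producing beats shutting down (which would give -€145).

Q = 6; profit = €606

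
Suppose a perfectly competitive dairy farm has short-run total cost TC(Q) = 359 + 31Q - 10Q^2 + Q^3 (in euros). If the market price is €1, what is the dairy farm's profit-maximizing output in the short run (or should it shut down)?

Strip out fixed cost: VC = 31Q - 10Q^2 + Q^3. Then AVC = 31 - 10Q + Q^2 and MC = 31 - 20Q + 3Q^2.
AVC hits its minimum where MC = AVC, at Q = 5, giving min AVC = 31 - 10·5 + 5^2 = €6.
P = €1 lies below min AVC = €6; no output level covers variable cost.
Best response: produce nothing and absorb the €359 fixed cost.

Shut down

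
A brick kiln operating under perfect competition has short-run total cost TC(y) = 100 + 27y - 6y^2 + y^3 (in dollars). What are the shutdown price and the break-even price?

Shutdown price = min AVC. AVC = 27 - 6y + y^2, with vertex at y = 3 and minimum $18.
ATC = 100/y + 27 - 6y + y^2. Setting dATC/dy = −100/y^2 − 6 + 2y = 0 gives y = 5 (since 2·5^3 − 6·5^2 = 100).
min ATC = 100/5 + 27 − 6·5 + 5^2 = $42. That is the break-even price.
For $18 ≤ P < $42 the firm produces at a loss; below $18 it shuts down.

Shutdown price = $18; break-even price = $42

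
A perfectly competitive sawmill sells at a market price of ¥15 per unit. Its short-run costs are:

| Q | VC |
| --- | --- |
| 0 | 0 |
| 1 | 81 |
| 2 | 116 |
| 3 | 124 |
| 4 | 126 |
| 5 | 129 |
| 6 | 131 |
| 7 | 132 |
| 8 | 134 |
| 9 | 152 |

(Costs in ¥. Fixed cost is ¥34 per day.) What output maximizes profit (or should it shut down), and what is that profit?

Q = 0 (shut down); profit = -¥34

Profit at each row (π = 15Q − TC): Q=0: -34; Q=1: -100; Q=2: -120; Q=3: -113; Q=4: -100; Q=5: -88; Q=6: -75; Q=7: -61; Q=8: -48; Q=9: -51.
Profit is highest at Q = 0. Equivalently, the lowest AVC in the table is 134/8 ≈ ¥16.75 at Q = 8, and P = ¥15 falls below it — price never covers variable cost, so the firm shuts down and loses only its fixed cost.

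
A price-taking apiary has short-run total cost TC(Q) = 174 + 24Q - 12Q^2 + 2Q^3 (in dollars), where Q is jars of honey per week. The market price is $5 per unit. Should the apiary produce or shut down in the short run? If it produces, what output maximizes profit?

Shut down

From TC, MC = TC'(Q) = 24 - 24Q + 6Q^2 and AVC = VC/Q = 24 - 12Q + 2Q^2.
The AVC parabola has its vertex at Q = 12/4 = 3, where AVC = 24 - 12·3 + 2·3^2 = $6.
P = $5 lies below min AVC = $6; no output level covers variable cost.
Best response: produce nothing and absorb the $174 fixed cost.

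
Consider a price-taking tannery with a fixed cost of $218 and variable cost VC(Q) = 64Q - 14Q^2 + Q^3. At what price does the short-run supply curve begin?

The firm shuts down when price falls below the minimum of average variable cost. AVC = VC/Q = 64 - 14Q + Q^2.
dAVC/dQ = -14 + 2Q = 0 gives Q = 7. min AVC = 64 - 14·7 + 7^2 = 15.
So the shutdown price is $15.

$15 per unit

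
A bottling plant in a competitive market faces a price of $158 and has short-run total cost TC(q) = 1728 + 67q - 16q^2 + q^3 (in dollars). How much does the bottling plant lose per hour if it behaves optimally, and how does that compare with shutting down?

Profit = -$38 at q = 13

AVC = 67 - 16q + q^2 has its minimum $3 at q = 8; price $158 clears that bar, so the firm operates.
MC = 67 - 32q + 3q^2. Setting P = MC and taking the root on the rising branch gives q* = 13.
TR = 158·13 = 2054. TC = 1728 + 364 = 2092. Profit = 2054 − 2092 = -$38.
By producing, the firm covers all variable cost plus $1690 of fixed cost; shutting down would lose the full $1728.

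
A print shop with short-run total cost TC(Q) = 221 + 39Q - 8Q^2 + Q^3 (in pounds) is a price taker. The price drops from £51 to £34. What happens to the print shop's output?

Output falls from 6 to 5

MC = 39 - 16Q + 3Q^2; the shutdown threshold is min AVC = £23 (at Q = 4).
With P = £51 above the shutdown price, P = MC gives Q = 6.
At P = £34 ≥ min AVC, set P = MC: Q = 5. The firm stays open but cuts output.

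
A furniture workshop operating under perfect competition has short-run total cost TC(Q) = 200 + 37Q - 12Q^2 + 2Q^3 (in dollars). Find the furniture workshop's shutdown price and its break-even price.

Shutdown price = $19; break-even price = $67

AVC = 37 - 12Q + 2Q^2; minimized at Q = 3, giving min AVC = $19. That is the shutdown price.
ATC = 200/Q + 37 - 12Q + 2Q^2. Setting dATC/dQ = −200/Q^2 − 12 + 4Q = 0 gives Q = 5 (since 4·5^3 − 12·5^2 = 200).
min ATC = 200/5 + 37 − 12·5 + 2·5^2 = $67. That is the break-even price.
For $19 ≤ P < $67 the firm produces at a loss; below $19 it shuts down.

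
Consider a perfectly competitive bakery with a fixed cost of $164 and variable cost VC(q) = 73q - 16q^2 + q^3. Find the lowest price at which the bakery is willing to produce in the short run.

$9 per unit

Short-run supply begins at min AVC. From VC = 73q - 16q^2 + q^3, AVC = 73 - 16q + q^2.
At the minimum of AVC, MC = AVC. MC = 73 - 32q + 3q^2; setting MC = AVC gives 2q^2 - 16q = 0, so q = 8. min AVC = 9.
For P < $9 the firm produces nothing.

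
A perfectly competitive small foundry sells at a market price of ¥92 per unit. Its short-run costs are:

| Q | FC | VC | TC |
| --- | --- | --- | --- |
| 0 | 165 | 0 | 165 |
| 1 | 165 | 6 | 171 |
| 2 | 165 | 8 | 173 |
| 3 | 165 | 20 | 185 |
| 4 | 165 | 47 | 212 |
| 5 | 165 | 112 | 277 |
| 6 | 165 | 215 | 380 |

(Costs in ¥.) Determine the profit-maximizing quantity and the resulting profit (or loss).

Q = 5; profit = ¥183

Profit at each row (π = 92Q − TC): Q=0: -165; Q=1: -79; Q=2: 11; Q=3: 91; Q=4: 156; Q=5: 183; Q=6: 172.
Profit is maximized at Q = 5. AVC there is 112/5 = ¥22.40 ≤ P, so producing beats shutting down (which would give -¥165).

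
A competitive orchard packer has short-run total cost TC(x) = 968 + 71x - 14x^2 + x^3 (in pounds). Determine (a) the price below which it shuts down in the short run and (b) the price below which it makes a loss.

Shutdown price = £22; break-even price = £126

AVC = 71 - 14x + x^2; minimized at x = 7, giving min AVC = £22. That is the shutdown price.
ATC = 968/x + 71 - 14x + x^2. Setting dATC/dx = −968/x^2 − 14 + 2x = 0 gives x = 11 (since 2·11^3 − 14·11^2 = 968).
min ATC = 968/11 + 71 − 14·11 + 11^2 = £126. That is the break-even price.
Between these two prices the firm operates at a loss; above £126 it earns a profit.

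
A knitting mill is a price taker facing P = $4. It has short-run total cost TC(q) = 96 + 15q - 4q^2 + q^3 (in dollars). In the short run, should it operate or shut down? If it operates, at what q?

From TC, MC = TC'(q) = 15 - 8q + 3q^2 and AVC = VC/q = 15 - 4q + q^2.
The AVC parabola has its vertex at q = 4/2 = 2, where AVC = 15 - 4·2 + 2^2 = $11.
With P < min AVC ($4 < $11), every unit sold adds to the loss.
Best response: produce nothing and absorb the $96 fixed cost.

Shut down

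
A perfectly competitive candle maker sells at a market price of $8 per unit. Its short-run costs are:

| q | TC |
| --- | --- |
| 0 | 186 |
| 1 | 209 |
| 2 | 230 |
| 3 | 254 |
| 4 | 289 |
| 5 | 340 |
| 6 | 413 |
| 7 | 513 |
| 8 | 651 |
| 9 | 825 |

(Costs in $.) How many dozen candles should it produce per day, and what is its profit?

Tabulate TR − TC: q=0: -186; q=1: -201; q=2: -214; q=3: -230; q=4: -257; q=5: -300; q=6: -365; q=7: -457; q=8: -587; q=9: -753.
Profit is highest at q = 0. Equivalently, the lowest AVC in the table is 44/2 ≈ $22 at q = 2, and P = $8 falls below it — price never covers variable cost, so the firm shuts down and loses only its fixed cost.

q = 0 (shut down); profit = -$186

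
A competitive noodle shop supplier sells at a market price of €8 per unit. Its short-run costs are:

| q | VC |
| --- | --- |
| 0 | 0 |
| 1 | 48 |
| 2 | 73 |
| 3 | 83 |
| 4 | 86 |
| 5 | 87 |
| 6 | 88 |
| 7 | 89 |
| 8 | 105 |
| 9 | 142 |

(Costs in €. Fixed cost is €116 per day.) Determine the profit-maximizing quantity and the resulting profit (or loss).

Tabulate TR − TC: q=0: -116; q=1: -156; q=2: -173; q=3: -175; q=4: -170; q=5: -163; q=6: -156; q=7: -149; q=8: -157; q=9: -186.
Profit is highest at q = 0. Equivalently, the lowest AVC in the table is 89/7 ≈ €12.71 at q = 7, and P = €8 falls below it — price never covers variable cost, so the firm shuts down and loses only its fixed cost.

q = 0 (shut down); profit = -€116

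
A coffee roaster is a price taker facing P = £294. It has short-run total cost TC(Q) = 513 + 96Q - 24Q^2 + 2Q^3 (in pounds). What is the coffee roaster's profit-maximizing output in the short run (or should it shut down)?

Strip out fixed cost: VC = 96Q - 24Q^2 + 2Q^3. Then AVC = 96 - 24Q + 2Q^2 and MC = 96 - 48Q + 6Q^2.
The AVC parabola has its vertex at Q = 24/4 = 6, where AVC = 96 - 24·6 + 2·6^2 = £24.
P = £294 exceeds min AVC = £24, so the firm stays open.
Set P = MC: 294 = 96 - 48Q + 6Q^2 → -198 - 48Q + 6Q^2 = 0. The roots are Q = -3 and Q = 11; the profit-maximizing output is on the rising part of MC, so Q* = 11.
Check: AVC at Q = 11 is £74 ≤ P, so revenue covers variable cost.
Profit = P·Q − TC = 294·11 − 1327 = £1907.

Produce at Q = 11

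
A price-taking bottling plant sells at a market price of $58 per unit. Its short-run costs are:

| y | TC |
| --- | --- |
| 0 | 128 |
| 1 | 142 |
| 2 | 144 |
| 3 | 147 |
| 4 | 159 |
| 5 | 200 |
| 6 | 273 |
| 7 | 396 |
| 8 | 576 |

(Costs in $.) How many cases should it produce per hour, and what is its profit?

y = 5; profit = $90

Compute π = P·y − TC at each output: y=0: -128; y=1: -84; y=2: -28; y=3: 27; y=4: 73; y=5: 90; y=6: 75; y=7: 10; y=8: -112.
Profit is maximized at y = 5. AVC there is 72/5 = $14.40 ≤ P, so producing beats shutting down (which would give -$128).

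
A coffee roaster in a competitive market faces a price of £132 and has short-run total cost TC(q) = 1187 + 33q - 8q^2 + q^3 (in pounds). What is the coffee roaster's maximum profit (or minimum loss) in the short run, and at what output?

Profit = -£377 at q = 9

AVC = 33 - 8q + q^2 has its minimum £17 at q = 4; price £132 clears that bar, so the firm operates.
With MC = 33 - 16q + 3q^2, P = MC on the upward-sloping part at q* = 9.
TR = 132·9 = 1188. TC = 1187 + 378 = 1565. Profit = 1188 − 1565 = -£377.
By producing, the firm covers all variable cost plus £810 of fixed cost; shutting down would lose the full £1187.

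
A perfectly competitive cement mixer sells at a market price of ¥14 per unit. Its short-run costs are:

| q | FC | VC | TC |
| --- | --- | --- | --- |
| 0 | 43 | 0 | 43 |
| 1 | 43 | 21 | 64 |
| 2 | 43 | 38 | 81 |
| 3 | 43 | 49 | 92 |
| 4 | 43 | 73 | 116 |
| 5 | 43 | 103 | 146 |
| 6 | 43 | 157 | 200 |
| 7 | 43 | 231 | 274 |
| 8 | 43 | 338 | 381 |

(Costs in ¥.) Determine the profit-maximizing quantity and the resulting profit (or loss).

Profit at each row (π = 14q − TC): q=0: -43; q=1: -50; q=2: -53; q=3: -50; q=4: -60; q=5: -76; q=6: -116; q=7: -176; q=8: -269.
Profit is highest at q = 0. Equivalently, the lowest AVC in the table is 49/3 ≈ ¥16.33 at q = 3, and P = ¥14 falls below it — price never covers variable cost, so the firm shuts down and loses only its fixed cost.

q = 0 (shut down); profit = -¥43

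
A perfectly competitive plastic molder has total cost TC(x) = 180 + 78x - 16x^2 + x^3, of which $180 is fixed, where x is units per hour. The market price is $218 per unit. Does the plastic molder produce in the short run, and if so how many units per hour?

Produce at x = 14

Strip out fixed cost: VC = 78x - 16x^2 + x^3. Then AVC = 78 - 16x + x^2 and MC = 78 - 32x + 3x^2.
AVC is minimized where dAVC/dx = -16 + 2x = 0, at x = 8; min AVC = 78 - 16·8 + 8^2 = $14.
P = $218 exceeds min AVC = $14, so the firm stays open.
Set P = MC: 218 = 78 - 32x + 3x^2 → -140 - 32x + 3x^2 = 0. The roots are x = -10/3 and x = 14; the profit-maximizing output is on the rising part of MC, so x* = 14.
Check: AVC at x = 14 is $50 ≤ P, so revenue covers variable cost.
Profit = P·x − TC = 218·14 − 880 = $2172.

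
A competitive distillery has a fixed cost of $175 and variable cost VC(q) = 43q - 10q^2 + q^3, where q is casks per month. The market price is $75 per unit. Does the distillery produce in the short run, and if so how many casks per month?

Variable cost is VC = 43q - 10q^2 + q^3, so AVC = VC/q = 43 - 10q + q^2 and MC = dTC/dq = 43 - 20q + 3q^2.
The AVC parabola has its vertex at q = 10/2 = 5, where AVC = 43 - 10·5 + 5^2 = $18.
Since P = $75 ≥ min AVC = $18, price covers variable cost and the firm should produce.
P = MC gives -32 - 20q + 3q^2 = 0, with roots -4/3 and 8. Take the larger (rising MC): q* = 8.
Check: AVC at q = 8 is $27 ≤ P, so revenue covers variable cost.
Profit = P·q − TC = 75·8 − 391 = $209.

Produce at q = 8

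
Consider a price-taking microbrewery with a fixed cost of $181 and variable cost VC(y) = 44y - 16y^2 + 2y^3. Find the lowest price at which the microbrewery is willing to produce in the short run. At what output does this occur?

$12 per unit, at y = 4

The shutdown price is the minimum of AVC. VC = 44y - 16y^2 + 2y^3, so AVC = 44 - 16y + 2y^2.
At the minimum of AVC, MC = AVC. MC = 44 - 32y + 6y^2; setting MC = AVC gives 4y^2 - 16y = 0, so y = 4. min AVC = 12.
For P < $12 the firm produces nothing.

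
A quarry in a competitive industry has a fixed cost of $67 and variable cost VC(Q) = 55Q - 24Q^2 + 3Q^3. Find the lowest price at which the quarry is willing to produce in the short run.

The shutdown price is the minimum of AVC. VC = 55Q - 24Q^2 + 3Q^3, so AVC = 55 - 24Q + 3Q^2.
At the minimum of AVC, MC = AVC. MC = 55 - 48Q + 9Q^2; setting MC = AVC gives 6Q^2 - 24Q = 0, so Q = 4. min AVC = 7.
The firm shuts down for any P below $7.

$7 per unit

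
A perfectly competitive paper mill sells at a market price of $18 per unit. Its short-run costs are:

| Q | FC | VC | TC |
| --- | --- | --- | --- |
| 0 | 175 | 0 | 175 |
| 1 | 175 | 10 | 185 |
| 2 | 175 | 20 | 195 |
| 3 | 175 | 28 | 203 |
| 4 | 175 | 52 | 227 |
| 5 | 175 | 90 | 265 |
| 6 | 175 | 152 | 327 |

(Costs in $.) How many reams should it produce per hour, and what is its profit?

Profit at each row (π = 18Q − TC): Q=0: -175; Q=1: -167; Q=2: -159; Q=3: -149; Q=4: -155; Q=5: -175; Q=6: -219.
Profit is maximized at Q = 3. AVC there is 28/3 = $9.33 ≤ P, so producing beats shutting down (which would give -$175).

Q = 3; profit = -$149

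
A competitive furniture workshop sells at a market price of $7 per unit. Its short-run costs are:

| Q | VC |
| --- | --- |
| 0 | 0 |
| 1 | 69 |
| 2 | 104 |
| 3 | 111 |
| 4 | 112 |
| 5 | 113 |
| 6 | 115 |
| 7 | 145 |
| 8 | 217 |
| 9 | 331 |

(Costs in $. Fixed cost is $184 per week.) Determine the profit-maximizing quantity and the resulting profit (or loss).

Profit at each row (π = 7Q − TC): Q=0: -184; Q=1: -246; Q=2: -274; Q=3: -274; Q=4: -268; Q=5: -262; Q=6: -257; Q=7: -280; Q=8: -345; Q=9: -452.
Profit is highest at Q = 0. Equivalently, the lowest AVC in the table is 115/6 ≈ $19.17 at Q = 6, and P = $7 falls below it — price never covers variable cost, so the firm shuts down and loses only its fixed cost.

Q = 0 (shut down); profit = -$184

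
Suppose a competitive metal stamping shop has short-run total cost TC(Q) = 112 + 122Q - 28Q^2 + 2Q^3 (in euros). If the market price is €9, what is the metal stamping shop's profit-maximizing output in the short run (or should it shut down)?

Strip out fixed cost: VC = 122Q - 28Q^2 + 2Q^3. Then AVC = 122 - 28Q + 2Q^2 and MC = 122 - 56Q + 6Q^2.
The AVC parabola has its vertex at Q = 28/4 = 7, where AVC = 122 - 28·7 + 2·7^2 = €24.
With P < min AVC (€9 < €24), every unit sold adds to the loss.
Best response: produce nothing and absorb the €112 fixed cost.

Shut down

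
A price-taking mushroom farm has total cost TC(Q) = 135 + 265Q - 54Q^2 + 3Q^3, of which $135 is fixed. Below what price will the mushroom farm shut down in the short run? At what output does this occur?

$22 per unit, at Q = 9

The firm shuts down when price falls below the minimum of average variable cost. AVC = VC/Q = 265 - 54Q + 3Q^2.
dAVC/dQ = -54 + 6Q = 0 gives Q = 9. min AVC = 265 - 54·9 + 3·9^2 = 22.
The firm shuts down for any P below $22.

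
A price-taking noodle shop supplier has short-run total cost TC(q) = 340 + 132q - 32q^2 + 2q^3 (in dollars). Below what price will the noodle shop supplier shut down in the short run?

$4 per unit

The shutdown price is the minimum of AVC. VC = 132q - 32q^2 + 2q^3, so AVC = 132 - 32q + 2q^2.
dAVC/dq = -32 + 4q = 0 gives q = 8. min AVC = 132 - 32·8 + 2·8^2 = 4.
For P < $4 the firm produces nothing.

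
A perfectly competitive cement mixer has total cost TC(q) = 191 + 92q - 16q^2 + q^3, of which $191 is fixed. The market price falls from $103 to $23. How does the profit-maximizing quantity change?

AVC = 92 - 16q + q^2, minimized at q = 8 where min AVC = $28. MC = 92 - 32q + 3q^2.
With P = $103 above the shutdown price, P = MC gives q = 11.
At P = $23 < min AVC = $28, price no longer covers variable cost at any output, so the firm shuts down: q = 0.

Output falls from 11 to 0 (the firm shuts down)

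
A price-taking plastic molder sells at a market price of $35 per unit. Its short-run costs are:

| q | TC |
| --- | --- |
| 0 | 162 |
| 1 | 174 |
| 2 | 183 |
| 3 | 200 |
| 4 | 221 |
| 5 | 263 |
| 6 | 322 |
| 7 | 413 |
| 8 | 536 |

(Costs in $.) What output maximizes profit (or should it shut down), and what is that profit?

q = 4; profit = -$81

Profit at each row (π = 35q − TC): q=0: -162; q=1: -139; q=2: -113; q=3: -95; q=4: -81; q=5: -88; q=6: -112; q=7: -168; q=8: -256.
Profit is maximized at q = 4. AVC there is 59/4 = $14.75 ≤ P, so producing beats shutting down (which would give -$162).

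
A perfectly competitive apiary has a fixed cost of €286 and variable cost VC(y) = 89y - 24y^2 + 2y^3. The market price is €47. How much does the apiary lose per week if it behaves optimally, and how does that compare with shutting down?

Profit = -€90 at y = 7

AVC = 89 - 24y + 2y^2 has its minimum €17 at y = 6; price €47 clears that bar, so the firm operates.
MC = 89 - 48y + 6y^2. Setting P = MC and taking the root on the rising branch gives y* = 7.
TR = 47·7 = 329. TC = 286 + 133 = 419. Profit = 329 − 419 = -€90.
That loss of €90 beats the €286 the firm would lose by shutting down; producing recovers €196 of fixed cost.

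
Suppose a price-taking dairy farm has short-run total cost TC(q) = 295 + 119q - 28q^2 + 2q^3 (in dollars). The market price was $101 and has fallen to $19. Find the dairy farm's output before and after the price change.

Output falls from 9 to 0 (the firm shuts down)

AVC = 119 - 28q + 2q^2, minimized at q = 7 where min AVC = $21. MC = 119 - 56q + 6q^2.
With P = $101 above the shutdown price, P = MC gives q = 9.
At P = $19 < min AVC = $21, price no longer covers variable cost at any output, so the firm shuts down: q = 0.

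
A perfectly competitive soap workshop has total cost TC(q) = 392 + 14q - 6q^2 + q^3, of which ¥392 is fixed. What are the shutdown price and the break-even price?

Shutdown price = ¥5; break-even price = ¥77

Shutdown price = min AVC. AVC = 14 - 6q + q^2, with vertex at q = 3 and minimum ¥5.
ATC = 392/q + 14 - 6q + q^2. Setting dATC/dq = −392/q^2 − 6 + 2q = 0 gives q = 7 (since 2·7^3 − 6·7^2 = 392).
min ATC = 392/7 + 14 − 6·7 + 7^2 = ¥77. That is the break-even price.
For ¥5 ≤ P < ¥77 the firm produces at a loss; below ¥5 it shuts down.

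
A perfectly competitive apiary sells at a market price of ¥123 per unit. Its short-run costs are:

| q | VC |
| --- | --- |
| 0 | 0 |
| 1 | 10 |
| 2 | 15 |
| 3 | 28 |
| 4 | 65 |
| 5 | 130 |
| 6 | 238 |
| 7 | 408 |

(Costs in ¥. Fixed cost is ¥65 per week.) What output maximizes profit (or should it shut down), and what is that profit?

Tabulate TR − TC: q=0: -65; q=1: 48; q=2: 166; q=3: 276; q=4: 362; q=5: 420; q=6: 435; q=7: 388.
Profit is maximized at q = 6. AVC there is 238/6 = ¥39.67 ≤ P, so producing beats shutting down (which would give -¥65).

q = 6; profit = ¥435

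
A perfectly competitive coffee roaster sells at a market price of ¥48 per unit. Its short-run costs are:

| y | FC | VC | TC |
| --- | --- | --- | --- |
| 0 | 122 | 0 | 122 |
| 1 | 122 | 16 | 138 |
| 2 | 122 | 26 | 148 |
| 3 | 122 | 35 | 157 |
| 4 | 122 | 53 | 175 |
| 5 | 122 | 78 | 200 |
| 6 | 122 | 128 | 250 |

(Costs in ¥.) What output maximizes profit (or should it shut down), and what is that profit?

Compute π = P·y − TC at each output: y=0: -122; y=1: -90; y=2: -52; y=3: -13; y=4: 17; y=5: 40; y=6: 38.
Profit is maximized at y = 5. AVC there is 78/5 = ¥15.60 ≤ P, so producing beats shutting down (which would give -¥122).

y = 5; profit = ¥40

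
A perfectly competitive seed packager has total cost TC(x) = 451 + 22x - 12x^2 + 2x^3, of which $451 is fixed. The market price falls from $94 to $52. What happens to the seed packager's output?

AVC = 22 - 12x + 2x^2, minimized at x = 3 where min AVC = $4. MC = 22 - 24x + 6x^2.
At P = $94 ≥ min AVC, set P = MC on the rising branch: x = 6.
At P = $52 ≥ min AVC, set P = MC: x = 5. The firm stays open but cuts output.

Output falls from 6 to 5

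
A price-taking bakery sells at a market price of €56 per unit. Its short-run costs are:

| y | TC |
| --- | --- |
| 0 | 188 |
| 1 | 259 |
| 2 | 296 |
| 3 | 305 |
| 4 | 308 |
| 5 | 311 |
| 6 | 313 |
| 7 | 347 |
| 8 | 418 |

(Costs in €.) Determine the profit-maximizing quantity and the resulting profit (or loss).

Tabulate TR − TC: y=0: -188; y=1: -203; y=2: -184; y=3: -137; y=4: -84; y=5: -31; y=6: 23; y=7: 45; y=8: 30.
Profit is maximized at y = 7. AVC there is 159/7 = €22.71 ≤ P, so producing beats shutting down (which would give -€188).

y = 7; profit = €45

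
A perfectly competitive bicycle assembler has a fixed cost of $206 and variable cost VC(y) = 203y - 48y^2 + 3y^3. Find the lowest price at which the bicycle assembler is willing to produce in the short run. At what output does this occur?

$11 per unit, at y = 8

The firm shuts down when price falls below the minimum of average variable cost. AVC = VC/y = 203 - 48y + 3y^2.
At the minimum of AVC, MC = AVC. MC = 203 - 96y + 9y^2; setting MC = AVC gives 6y^2 - 48y = 0, so y = 8. min AVC = 11.
For P < $11 the firm produces nothing.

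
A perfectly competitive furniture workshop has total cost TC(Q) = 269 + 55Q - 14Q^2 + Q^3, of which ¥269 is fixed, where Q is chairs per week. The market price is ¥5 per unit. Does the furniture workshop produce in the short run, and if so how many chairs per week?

From TC, MC = TC'(Q) = 55 - 28Q + 3Q^2 and AVC = VC/Q = 55 - 14Q + Q^2.
AVC is minimized where dAVC/dQ = -14 + 2Q = 0, at Q = 7; min AVC = 55 - 14·7 + 7^2 = ¥6.
Since P = ¥5 < min AVC = ¥6, price fails to cover variable cost at any output.
The firm minimizes its loss by shutting down and losing only its fixed cost of ¥269.

Shut down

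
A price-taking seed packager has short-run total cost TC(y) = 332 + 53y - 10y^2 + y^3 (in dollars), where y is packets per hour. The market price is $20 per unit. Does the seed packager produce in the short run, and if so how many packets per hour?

Variable cost is VC = 53y - 10y^2 + y^3, so AVC = VC/y = 53 - 10y + y^2 and MC = dTC/dy = 53 - 20y + 3y^2.
AVC hits its minimum where MC = AVC, at y = 5, giving min AVC = 53 - 10·5 + 5^2 = $28.
P = $20 lies below min AVC = $28; no output level covers variable cost.
The firm minimizes its loss by shutting down and losing only its fixed cost of $332.

Shut down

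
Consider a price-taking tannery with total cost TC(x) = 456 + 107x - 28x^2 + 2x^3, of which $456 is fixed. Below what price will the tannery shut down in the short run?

The firm shuts down when price falls below the minimum of average variable cost. AVC = VC/x = 107 - 28x + 2x^2.
dAVC/dx = -28 + 4x = 0 gives x = 7. min AVC = 107 - 28·7 + 2·7^2 = 9.
For P < $9 the firm produces nothing.

$9 per unit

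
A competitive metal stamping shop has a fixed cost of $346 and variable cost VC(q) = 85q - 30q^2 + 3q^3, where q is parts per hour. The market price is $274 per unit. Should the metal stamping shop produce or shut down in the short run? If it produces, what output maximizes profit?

From TC, MC = TC'(q) = 85 - 60q + 9q^2 and AVC = VC/q = 85 - 30q + 3q^2.
The AVC parabola has its vertex at q = 30/6 = 5, where AVC = 85 - 30·5 + 3·5^2 = $10.
Since P = $274 ≥ min AVC = $10, price covers variable cost and the firm should produce.
Set P = MC: 274 = 85 - 60q + 9q^2 → -189 - 60q + 9q^2 = 0. The roots are q = -7/3 and q = 9; the profit-maximizing output is on the rising part of MC, so q* = 9.
Check: AVC at q = 9 is $58 ≤ P, so revenue covers variable cost.
Profit = P·q − TC = 274·9 − 868 = $1598.

Produce at q = 9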